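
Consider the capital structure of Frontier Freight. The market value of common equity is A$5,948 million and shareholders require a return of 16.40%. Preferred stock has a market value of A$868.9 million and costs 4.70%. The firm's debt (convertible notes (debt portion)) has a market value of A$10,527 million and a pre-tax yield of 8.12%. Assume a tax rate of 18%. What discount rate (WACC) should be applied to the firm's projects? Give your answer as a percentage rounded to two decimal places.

9.90%

Total capital V = 5948 + 868.9 + 10527 = 17343.9.
Equity: weight = 5948/17343.9 = 0.3429; cost = 16.4%.
Preferred: weight = 868.9/17343.9 = 0.0501; cost = 4.7%.
Convertible notes (debt portion): weight = 10527/17343.9 = 0.6070; after-tax cost = 8.12% × (1 − 18%) = 6.6584%.
WACC = 0.3429 × 16.4000% + 0.0501 × 4.7000% + 0.6070 × 6.6584% = 9.9011%.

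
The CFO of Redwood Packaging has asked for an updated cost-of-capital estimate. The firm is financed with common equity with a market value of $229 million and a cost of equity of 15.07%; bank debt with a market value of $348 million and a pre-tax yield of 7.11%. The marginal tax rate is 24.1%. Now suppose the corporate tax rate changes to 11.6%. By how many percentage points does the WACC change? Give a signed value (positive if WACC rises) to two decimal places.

+0.54 pp

Current WACC:
Total capital V = 229 + 348 = 577.
Equity: weight = 229/577 = 0.3969; cost = 15.07%.
Bank debt: weight = 348/577 = 0.6031; after-tax cost = 7.11% × (1 − 24.1%) = 5.3965%.
WACC = 0.3969 × 15.0700% + 0.6031 × 5.3965% = 9.2357%.
After the change:
Total capital V = 229 + 348 = 577.
Equity: weight = 229/577 = 0.3969; cost = 15.07%.
Bank debt: weight = 348/577 = 0.6031; after-tax cost = 7.11% × (1 − 11.6%) = 6.2852%.
WACC = 0.3969 × 15.0700% + 0.6031 × 6.2852% = 9.7717%.
Change in WACC = 9.7717% − 9.2357% = 0.5360 pp.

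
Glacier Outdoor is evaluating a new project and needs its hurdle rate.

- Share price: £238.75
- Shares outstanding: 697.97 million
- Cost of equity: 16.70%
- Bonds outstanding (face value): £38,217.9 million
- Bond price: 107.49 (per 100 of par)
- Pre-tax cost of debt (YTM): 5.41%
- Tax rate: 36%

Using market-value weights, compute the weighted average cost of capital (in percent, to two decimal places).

Market value of equity E = 238.75 × 697.97m = 166640.3375m. Market value of debt D = 38217.9m × 107.49/100 = 41080.42071m.
Total capital V = 166640.3375 + 41080.42071 = 207720.75821.
Equity: weight = 166640.3375/207720.75821 = 0.8022; cost = 16.7%.
Bonds outstanding: weight = 41080.42071/207720.75821 = 0.1978; after-tax cost = 5.41% × (1 − 36%) = 3.4624%.
WACC = 0.8022 × 16.7000% + 0.1978 × 3.4624% = 14.0820%.

14.08%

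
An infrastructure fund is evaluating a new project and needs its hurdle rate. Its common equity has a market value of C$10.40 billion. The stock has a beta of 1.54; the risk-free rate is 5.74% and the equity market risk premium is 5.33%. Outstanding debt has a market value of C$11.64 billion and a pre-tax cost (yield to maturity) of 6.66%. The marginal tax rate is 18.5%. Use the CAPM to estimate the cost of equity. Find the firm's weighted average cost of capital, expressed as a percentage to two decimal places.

9.45%

Cost of equity via CAPM: Re = 5.74% + 1.54 × 5.33% = 13.9482%.
Total capital V = 10.4 + 11.64 = 22.04.
Equity: weight = 10.4/22.04 = 0.4719; cost = 13.9482%.
Debt: weight = 11.64/22.04 = 0.5281; after-tax cost = 6.66% × (1 − 18.5%) = 5.4279%.
WACC = 0.4719 × 13.9482% + 0.5281 × 5.4279% = 9.4484%.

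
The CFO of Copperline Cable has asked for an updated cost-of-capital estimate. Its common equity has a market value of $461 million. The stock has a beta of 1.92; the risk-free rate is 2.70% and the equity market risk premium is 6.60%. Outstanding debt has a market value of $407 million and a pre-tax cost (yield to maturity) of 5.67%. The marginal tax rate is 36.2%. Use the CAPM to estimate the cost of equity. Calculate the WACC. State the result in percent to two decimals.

Cost of equity via CAPM: Re = 2.7% + 1.92 × 6.6% = 15.3720%.
Total capital V = 461 + 407 = 868.
Equity: weight = 461/868 = 0.5311; cost = 15.372%.
Debt: weight = 407/868 = 0.4689; after-tax cost = 5.67% × (1 − 36.2%) = 3.6175%.
WACC = 0.5311 × 15.3720% + 0.4689 × 3.6175% = 9.8604%.

9.86%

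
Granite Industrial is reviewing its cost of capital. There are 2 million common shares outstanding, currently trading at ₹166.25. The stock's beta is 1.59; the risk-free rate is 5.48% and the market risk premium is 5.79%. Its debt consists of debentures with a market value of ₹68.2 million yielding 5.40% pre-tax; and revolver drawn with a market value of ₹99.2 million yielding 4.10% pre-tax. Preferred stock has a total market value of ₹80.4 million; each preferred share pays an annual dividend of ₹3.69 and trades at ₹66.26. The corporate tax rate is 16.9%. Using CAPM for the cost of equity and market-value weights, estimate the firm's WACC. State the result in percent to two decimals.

10.30%

Cost of equity via CAPM: Re = 5.48% + 1.59 × 5.79% = 14.6861%.
Cost of preferred: Rp = 3.69 / 66.26 = 5.5690%.
Market value of equity E = 166.25 × 2m = 332.5m.
Total capital V = 332.5 + 80.4 + 68.2 + 99.2 = 580.3.
Equity: weight = 332.5/580.3 = 0.5730; cost = 14.6861%.
Preferred: weight = 80.4/580.3 = 0.1385; cost = 5.569%.
Debentures: weight = 68.2/580.3 = 0.1175; after-tax cost = 5.4% × (1 − 16.9%) = 4.4874%.
Revolver drawn: weight = 99.2/580.3 = 0.1709; after-tax cost = 4.1% × (1 − 16.9%) = 3.4071%.
WACC = 0.5730 × 14.6861% + 0.1385 × 5.5690% + 0.1175 × 4.4874% + 0.1709 × 3.4071% = 10.2962%.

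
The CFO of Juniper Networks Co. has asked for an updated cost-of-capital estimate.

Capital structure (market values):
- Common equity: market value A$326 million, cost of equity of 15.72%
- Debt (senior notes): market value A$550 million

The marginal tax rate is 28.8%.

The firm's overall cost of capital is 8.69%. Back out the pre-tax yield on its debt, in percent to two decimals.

6.35%

Total capital V = 326 + 550 = 876.
Equity weight = 326/876 = 0.3721.
Senior notes weight = 550/876 = 0.6279.
Equity contribution = 0.3721 × 15.72% = 5.8501%.
Remaining for debt = 8.69% − 5.8501% = 2.8399%.
Rd × (1 − 28.8%) × 0.6279 = 2.8399%  ⇒  Rd = 6.3527%.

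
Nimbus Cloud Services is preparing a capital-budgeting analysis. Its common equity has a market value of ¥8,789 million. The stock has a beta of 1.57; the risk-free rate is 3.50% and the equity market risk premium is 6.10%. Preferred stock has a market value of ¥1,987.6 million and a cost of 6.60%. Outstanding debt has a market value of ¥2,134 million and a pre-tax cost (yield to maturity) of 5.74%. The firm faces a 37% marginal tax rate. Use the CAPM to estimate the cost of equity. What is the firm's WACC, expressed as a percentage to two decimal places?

10.52%

Cost of equity via CAPM: Re = 3.5% + 1.57 × 6.1% = 13.0770%.
Total capital V = 8789 + 1987.6 + 2134 = 12910.6.
Equity: weight = 8789/12910.6 = 0.6808; cost = 13.077%.
Preferred: weight = 1987.6/12910.6 = 0.1540; cost = 6.6%.
Debt: weight = 2134/12910.6 = 0.1653; after-tax cost = 5.74% × (1 − 37%) = 3.6162%.
WACC = 0.6808 × 13.0770% + 0.1540 × 6.6000% + 0.1653 × 3.6162% = 10.5161%.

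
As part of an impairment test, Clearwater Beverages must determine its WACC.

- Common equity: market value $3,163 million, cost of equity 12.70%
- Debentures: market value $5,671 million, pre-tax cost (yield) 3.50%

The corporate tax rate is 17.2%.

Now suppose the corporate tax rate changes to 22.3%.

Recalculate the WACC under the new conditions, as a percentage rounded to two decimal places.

6.29%

After the change:
Total capital V = 3163 + 5671 = 8834.
Equity: weight = 3163/8834 = 0.3580; cost = 12.7%.
Debentures: weight = 5671/8834 = 0.6420; after-tax cost = 3.5% × (1 − 22.3%) = 2.7195%.
WACC = 0.3580 × 12.7000% + 0.6420 × 2.7195% = 6.2930%.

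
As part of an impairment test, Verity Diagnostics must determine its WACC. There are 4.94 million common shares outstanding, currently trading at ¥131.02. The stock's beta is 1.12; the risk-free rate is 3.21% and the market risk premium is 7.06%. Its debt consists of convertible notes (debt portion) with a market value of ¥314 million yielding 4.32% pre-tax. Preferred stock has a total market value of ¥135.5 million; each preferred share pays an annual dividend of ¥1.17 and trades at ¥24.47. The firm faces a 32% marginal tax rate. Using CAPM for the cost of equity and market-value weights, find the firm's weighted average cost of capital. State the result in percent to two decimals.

Cost of equity via CAPM: Re = 3.21% + 1.12 × 7.06% = 11.1172%.
Cost of preferred: Rp = 1.17 / 24.47 = 4.7814%.
Market value of equity E = 131.02 × 4.94m = 647.2388m.
Total capital V = 647.2388 + 135.5 + 314 = 1096.7388.
Equity: weight = 647.2388/1096.7388 = 0.5901; cost = 11.1172%.
Preferred: weight = 135.5/1096.7388 = 0.1235; cost = 4.7814%.
Convertible notes (debt portion): weight = 314/1096.7388 = 0.2863; after-tax cost = 4.32% × (1 − 32%) = 2.9376%.
WACC = 0.5901 × 11.1172% + 0.1235 × 4.7814% + 0.2863 × 2.9376% = 7.9926%.

7.99%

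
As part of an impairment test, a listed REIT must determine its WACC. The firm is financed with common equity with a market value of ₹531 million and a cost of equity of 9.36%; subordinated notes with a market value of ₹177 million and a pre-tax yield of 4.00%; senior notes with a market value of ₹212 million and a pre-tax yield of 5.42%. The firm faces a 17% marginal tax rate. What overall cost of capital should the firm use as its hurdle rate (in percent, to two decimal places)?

7.08%

Total capital V = 531 + 177 + 212 = 920.
Equity: weight = 531/920 = 0.5772; cost = 9.36%.
Subordinated notes: weight = 177/920 = 0.1924; after-tax cost = 4% × (1 − 17%) = 3.3200%.
Senior notes: weight = 212/920 = 0.2304; after-tax cost = 5.42% × (1 − 17%) = 4.4986%.
WACC = 0.5772 × 9.3600% + 0.1924 × 3.3200% + 0.2304 × 4.4986% = 7.0777%.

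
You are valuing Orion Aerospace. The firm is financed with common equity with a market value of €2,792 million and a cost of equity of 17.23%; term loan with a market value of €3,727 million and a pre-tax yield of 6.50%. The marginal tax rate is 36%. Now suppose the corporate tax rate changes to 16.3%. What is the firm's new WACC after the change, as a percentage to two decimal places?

After the change:
Total capital V = 2792 + 3727 = 6519.
Equity: weight = 2792/6519 = 0.4283; cost = 17.23%.
Term loan: weight = 3727/6519 = 0.5717; after-tax cost = 6.5% × (1 − 16.3%) = 5.4405%.
WACC = 0.4283 × 17.2300% + 0.5717 × 5.4405% = 10.4898%.

10.49%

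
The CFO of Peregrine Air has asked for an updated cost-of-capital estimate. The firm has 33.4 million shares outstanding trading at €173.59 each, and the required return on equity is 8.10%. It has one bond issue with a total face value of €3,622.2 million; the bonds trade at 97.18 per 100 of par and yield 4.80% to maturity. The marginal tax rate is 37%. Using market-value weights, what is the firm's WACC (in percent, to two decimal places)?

Market value of equity E = 173.59 × 33.4m = 5797.906m. Market value of debt D = 3622.2m × 97.18/100 = 3520.05396m.
Total capital V = 5797.906 + 3520.05396 = 9317.95996.
Equity: weight = 5797.906/9317.95996 = 0.6222; cost = 8.1%.
Bonds outstanding: weight = 3520.05396/9317.95996 = 0.3778; after-tax cost = 4.8% × (1 − 37%) = 3.0240%.
WACC = 0.6222 × 8.1000% + 0.3778 × 3.0240% = 6.1824%.

6.18%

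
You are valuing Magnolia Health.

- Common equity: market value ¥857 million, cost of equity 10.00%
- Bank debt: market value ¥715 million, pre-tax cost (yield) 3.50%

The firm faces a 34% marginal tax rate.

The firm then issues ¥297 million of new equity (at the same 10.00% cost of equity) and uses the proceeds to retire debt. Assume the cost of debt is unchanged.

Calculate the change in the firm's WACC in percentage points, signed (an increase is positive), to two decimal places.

+1.45 pp

Current WACC:
Total capital V = 857 + 715 = 1572.
Equity: weight = 857/1572 = 0.5452; cost = 10%.
Bank debt: weight = 715/1572 = 0.4548; after-tax cost = 3.5% × (1 − 34%) = 2.3100%.
WACC = 0.5452 × 10.0000% + 0.4548 × 2.3100% = 6.5023%.
After the change:
Total capital V = 1154 + 418 = 1572.
Equity: weight = 1154/1572 = 0.7341; cost = 10%.
Bank debt: weight = 418/1572 = 0.2659; after-tax cost = 3.5% × (1 − 34%) = 2.3100%.
WACC = 0.7341 × 10.0000% + 0.2659 × 2.3100% = 7.9552%.
Change in WACC = 7.9552% − 6.5023% = 1.4529 pp.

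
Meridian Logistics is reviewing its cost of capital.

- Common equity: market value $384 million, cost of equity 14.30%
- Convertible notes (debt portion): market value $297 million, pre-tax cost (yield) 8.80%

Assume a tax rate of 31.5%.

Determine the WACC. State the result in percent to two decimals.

Total capital V = 384 + 297 = 681.
Equity: weight = 384/681 = 0.5639; cost = 14.3%.
Convertible notes (debt portion): weight = 297/681 = 0.4361; after-tax cost = 8.8% × (1 − 31.5%) = 6.0280%.
WACC = 0.5639 × 14.3000% + 0.4361 × 6.0280% = 10.6924%.

10.69%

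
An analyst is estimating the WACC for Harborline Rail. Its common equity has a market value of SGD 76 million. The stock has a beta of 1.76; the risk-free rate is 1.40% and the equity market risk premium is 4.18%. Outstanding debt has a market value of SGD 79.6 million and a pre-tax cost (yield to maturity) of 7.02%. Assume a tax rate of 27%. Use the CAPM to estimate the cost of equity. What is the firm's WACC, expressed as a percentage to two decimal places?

6.90%

Cost of equity via CAPM: Re = 1.4% + 1.76 × 4.18% = 8.7568%.
Total capital V = 76 + 79.6 = 155.6.
Equity: weight = 76/155.6 = 0.4884; cost = 8.7568%.
Debt: weight = 79.6/155.6 = 0.5116; after-tax cost = 7.02% × (1 − 27%) = 5.1246%.
WACC = 0.4884 × 8.7568% + 0.5116 × 5.1246% = 6.8987%.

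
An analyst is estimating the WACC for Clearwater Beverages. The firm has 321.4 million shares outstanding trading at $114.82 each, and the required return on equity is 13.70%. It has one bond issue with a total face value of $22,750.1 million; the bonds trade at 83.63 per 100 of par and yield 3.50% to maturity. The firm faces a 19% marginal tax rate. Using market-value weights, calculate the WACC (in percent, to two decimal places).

Market value of equity E = 114.82 × 321.4m = 36903.148m. Market value of debt D = 22750.1m × 83.63/100 = 19025.90863m.
Total capital V = 36903.148 + 19025.90863 = 55929.05663.
Equity: weight = 36903.148/55929.05663 = 0.6598; cost = 13.7%.
Bonds outstanding: weight = 19025.90863/55929.05663 = 0.3402; after-tax cost = 3.5% × (1 − 19%) = 2.8350%.
WACC = 0.6598 × 13.7000% + 0.3402 × 2.8350% = 10.0040%.

10.00%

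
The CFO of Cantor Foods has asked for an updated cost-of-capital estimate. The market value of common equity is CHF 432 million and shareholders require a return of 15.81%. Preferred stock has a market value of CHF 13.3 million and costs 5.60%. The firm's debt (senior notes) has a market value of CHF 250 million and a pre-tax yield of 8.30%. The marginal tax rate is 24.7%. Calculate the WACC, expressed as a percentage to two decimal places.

12.18%

Total capital V = 432 + 13.3 + 250 = 695.3.
Equity: weight = 432/695.3 = 0.6213; cost = 15.81%.
Preferred: weight = 13.3/695.3 = 0.0191; cost = 5.6%.
Senior notes: weight = 250/695.3 = 0.3596; after-tax cost = 8.3% × (1 − 24.7%) = 6.2499%.
WACC = 0.6213 × 15.8100% + 0.0191 × 5.6000% + 0.3596 × 6.2499% = 12.1773%.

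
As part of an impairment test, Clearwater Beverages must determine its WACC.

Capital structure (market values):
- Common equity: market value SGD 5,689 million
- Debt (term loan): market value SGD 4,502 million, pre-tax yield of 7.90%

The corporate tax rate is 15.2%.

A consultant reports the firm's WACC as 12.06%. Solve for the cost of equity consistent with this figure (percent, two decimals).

16.30%

Total capital V = 5689 + 4502 = 10191.
Equity weight = 5689/10191 = 0.5582.
Term loan weight = 4502/10191 = 0.4418.
Debt contribution = 0.4418 × 7.9% × (1 − 15.2%) = 2.9595%.
Required equity contribution = 12.06% − 2.9595% = 9.1005%.
Re = 9.1005% / 0.5582 = 16.3023%.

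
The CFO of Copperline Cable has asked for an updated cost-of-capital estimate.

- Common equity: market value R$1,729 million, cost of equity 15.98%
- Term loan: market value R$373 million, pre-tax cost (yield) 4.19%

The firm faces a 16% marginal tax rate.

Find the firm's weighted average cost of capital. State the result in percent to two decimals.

13.77%

Total capital V = 1729 + 373 = 2102.
Equity: weight = 1729/2102 = 0.8225; cost = 15.98%.
Term loan: weight = 373/2102 = 0.1775; after-tax cost = 4.19% × (1 − 16%) = 3.5196%.
WACC = 0.8225 × 15.9800% + 0.1775 × 3.5196% = 13.7689%.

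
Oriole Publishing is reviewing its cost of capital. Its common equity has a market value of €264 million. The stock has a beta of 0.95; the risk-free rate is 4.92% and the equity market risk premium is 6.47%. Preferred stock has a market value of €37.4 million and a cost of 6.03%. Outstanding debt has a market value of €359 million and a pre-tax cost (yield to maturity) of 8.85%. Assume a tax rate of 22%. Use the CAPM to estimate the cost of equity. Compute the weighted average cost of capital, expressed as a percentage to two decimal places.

Cost of equity via CAPM: Re = 4.92% + 0.95 × 6.47% = 11.0665%.
Total capital V = 264 + 37.4 + 359 = 660.4.
Equity: weight = 264/660.4 = 0.3998; cost = 11.0665%.
Preferred: weight = 37.4/660.4 = 0.0566; cost = 6.03%.
Debt: weight = 359/660.4 = 0.5436; after-tax cost = 8.85% × (1 − 22%) = 6.9030%.
WACC = 0.3998 × 11.0665% + 0.0566 × 6.0300% + 0.5436 × 6.9030% = 8.5180%.

8.52%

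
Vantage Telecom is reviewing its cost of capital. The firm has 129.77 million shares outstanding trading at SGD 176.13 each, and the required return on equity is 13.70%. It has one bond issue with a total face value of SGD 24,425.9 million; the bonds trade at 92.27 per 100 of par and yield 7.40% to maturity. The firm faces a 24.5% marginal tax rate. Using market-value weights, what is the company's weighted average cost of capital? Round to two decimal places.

9.67%

Market value of equity E = 176.13 × 129.77m = 22856.3901m. Market value of debt D = 24425.9m × 92.27/100 = 22537.77793m.
Total capital V = 22856.3901 + 22537.77793 = 45394.16803.
Equity: weight = 22856.3901/45394.16803 = 0.5035; cost = 13.7%.
Bonds outstanding: weight = 22537.77793/45394.16803 = 0.4965; after-tax cost = 7.4% × (1 − 24.5%) = 5.5870%.
WACC = 0.5035 × 13.7000% + 0.4965 × 5.5870% = 9.6720%.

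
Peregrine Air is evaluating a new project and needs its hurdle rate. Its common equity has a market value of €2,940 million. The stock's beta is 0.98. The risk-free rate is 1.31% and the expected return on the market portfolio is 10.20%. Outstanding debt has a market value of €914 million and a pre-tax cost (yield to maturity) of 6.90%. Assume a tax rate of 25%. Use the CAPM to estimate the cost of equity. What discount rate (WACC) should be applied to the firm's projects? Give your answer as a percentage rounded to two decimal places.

Market risk premium = 10.2% − 1.31% = 8.89%.
Cost of equity via CAPM: Re = 1.31% + 0.98 × 8.89% = 10.0222%.
Total capital V = 2940 + 914 = 3854.
Equity: weight = 2940/3854 = 0.7628; cost = 10.0222%.
Debt: weight = 914/3854 = 0.2372; after-tax cost = 6.9% × (1 − 25%) = 5.1750%.
WACC = 0.7628 × 10.0222% + 0.2372 × 5.1750% = 8.8727%.

8.87%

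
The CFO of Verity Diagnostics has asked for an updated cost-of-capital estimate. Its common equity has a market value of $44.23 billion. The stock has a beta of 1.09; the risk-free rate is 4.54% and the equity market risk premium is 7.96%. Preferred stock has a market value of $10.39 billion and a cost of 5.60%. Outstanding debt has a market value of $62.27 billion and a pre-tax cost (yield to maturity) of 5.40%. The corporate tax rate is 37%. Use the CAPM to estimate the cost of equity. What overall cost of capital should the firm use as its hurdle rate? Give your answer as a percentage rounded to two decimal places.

Cost of equity via CAPM: Re = 4.54% + 1.09 × 7.96% = 13.2164%.
Total capital V = 44.23 + 10.39 + 62.27 = 116.89.
Equity: weight = 44.23/116.89 = 0.3784; cost = 13.2164%.
Preferred: weight = 10.39/116.89 = 0.0889; cost = 5.6%.
Debt: weight = 62.27/116.89 = 0.5327; after-tax cost = 5.4% × (1 − 37%) = 3.4020%.
WACC = 0.3784 × 13.2164% + 0.0889 × 5.6000% + 0.5327 × 3.4020% = 7.3110%.

7.31%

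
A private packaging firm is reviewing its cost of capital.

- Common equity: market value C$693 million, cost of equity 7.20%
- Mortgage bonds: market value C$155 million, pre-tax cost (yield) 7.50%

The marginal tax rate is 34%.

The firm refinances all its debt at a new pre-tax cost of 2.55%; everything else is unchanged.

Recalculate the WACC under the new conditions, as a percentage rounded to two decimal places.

After the change:
Total capital V = 693 + 155 = 848.
Equity: weight = 693/848 = 0.8172; cost = 7.2%.
Mortgage bonds: weight = 155/848 = 0.1828; after-tax cost = 2.55% × (1 − 34%) = 1.6830%.
WACC = 0.8172 × 7.2000% + 0.1828 × 1.6830% = 6.1916%.

6.19%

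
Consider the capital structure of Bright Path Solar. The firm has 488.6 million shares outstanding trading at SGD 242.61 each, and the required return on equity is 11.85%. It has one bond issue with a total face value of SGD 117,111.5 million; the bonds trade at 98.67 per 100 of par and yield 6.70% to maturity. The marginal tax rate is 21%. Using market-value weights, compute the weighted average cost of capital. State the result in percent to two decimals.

8.61%

Market value of equity E = 242.61 × 488.6m = 118539.246m. Market value of debt D = 117111.5m × 98.67/100 = 115553.91705m.
Total capital V = 118539.246 + 115553.91705 = 234093.16305.
Equity: weight = 118539.246/234093.16305 = 0.5064; cost = 11.85%.
Bonds outstanding: weight = 115553.91705/234093.16305 = 0.4936; after-tax cost = 6.7% × (1 − 21%) = 5.2930%.
WACC = 0.5064 × 11.8500% + 0.4936 × 5.2930% = 8.6133%.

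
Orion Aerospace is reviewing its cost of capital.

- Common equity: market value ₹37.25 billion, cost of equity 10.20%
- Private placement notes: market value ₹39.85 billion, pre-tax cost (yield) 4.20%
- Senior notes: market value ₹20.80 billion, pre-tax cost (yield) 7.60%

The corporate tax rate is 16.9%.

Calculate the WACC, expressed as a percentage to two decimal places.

6.64%

Total capital V = 37.25 + 39.85 + 20.8 = 97.9.
Equity: weight = 37.25/97.9 = 0.3805; cost = 10.2%.
Private placement notes: weight = 39.85/97.9 = 0.4070; after-tax cost = 4.2% × (1 − 16.9%) = 3.4902%.
Senior notes: weight = 20.8/97.9 = 0.2125; after-tax cost = 7.6% × (1 − 16.9%) = 6.3156%.
WACC = 0.3805 × 10.2000% + 0.4070 × 3.4902% + 0.2125 × 6.3156% = 6.6435%.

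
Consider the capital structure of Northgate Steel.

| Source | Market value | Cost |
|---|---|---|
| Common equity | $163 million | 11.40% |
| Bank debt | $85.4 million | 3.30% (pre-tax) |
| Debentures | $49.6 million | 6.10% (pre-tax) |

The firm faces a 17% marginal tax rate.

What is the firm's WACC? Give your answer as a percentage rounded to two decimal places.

Total capital V = 163 + 85.4 + 49.6 = 298.
Equity: weight = 163/298 = 0.5470; cost = 11.4%.
Bank debt: weight = 85.4/298 = 0.2866; after-tax cost = 3.3% × (1 − 17%) = 2.7390%.
Debentures: weight = 49.6/298 = 0.1664; after-tax cost = 6.1% × (1 − 17%) = 5.0630%.
WACC = 0.5470 × 11.4000% + 0.2866 × 2.7390% + 0.1664 × 5.0630% = 7.8632%.

7.86%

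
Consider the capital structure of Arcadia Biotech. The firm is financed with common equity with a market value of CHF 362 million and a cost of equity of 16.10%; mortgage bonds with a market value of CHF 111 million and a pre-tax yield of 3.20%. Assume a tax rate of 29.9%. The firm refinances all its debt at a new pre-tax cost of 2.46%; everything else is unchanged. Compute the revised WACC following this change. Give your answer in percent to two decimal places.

After the change:
Total capital V = 362 + 111 = 473.
Equity: weight = 362/473 = 0.7653; cost = 16.1%.
Mortgage bonds: weight = 111/473 = 0.2347; after-tax cost = 2.46% × (1 − 29.9%) = 1.7245%.
WACC = 0.7653 × 16.1000% + 0.2347 × 1.7245% = 12.7265%.

12.73%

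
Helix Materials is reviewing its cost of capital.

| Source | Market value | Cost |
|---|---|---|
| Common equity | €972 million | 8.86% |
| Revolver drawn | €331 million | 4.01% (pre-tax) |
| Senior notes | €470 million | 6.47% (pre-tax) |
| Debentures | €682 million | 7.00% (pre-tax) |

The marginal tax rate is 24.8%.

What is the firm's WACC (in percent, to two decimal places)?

Total capital V = 972 + 331 + 470 + 682 = 2455.
Equity: weight = 972/2455 = 0.3959; cost = 8.86%.
Revolver drawn: weight = 331/2455 = 0.1348; after-tax cost = 4.01% × (1 − 24.8%) = 3.0155%.
Senior notes: weight = 470/2455 = 0.1914; after-tax cost = 6.47% × (1 − 24.8%) = 4.8654%.
Debentures: weight = 682/2455 = 0.2778; after-tax cost = 7% × (1 − 24.8%) = 5.2640%.
WACC = 0.3959 × 8.8600% + 0.1348 × 3.0155% + 0.1914 × 4.8654% + 0.2778 × 5.2640% = 6.3083%.

6.31%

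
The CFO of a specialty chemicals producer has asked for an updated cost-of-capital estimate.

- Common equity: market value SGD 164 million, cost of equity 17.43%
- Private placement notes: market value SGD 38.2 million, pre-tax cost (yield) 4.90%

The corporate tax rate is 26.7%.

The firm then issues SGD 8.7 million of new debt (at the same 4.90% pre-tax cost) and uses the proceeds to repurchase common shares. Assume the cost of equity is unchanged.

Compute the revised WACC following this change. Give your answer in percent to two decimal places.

After the change:
Total capital V = 155.3 + 46.9 = 202.2.
Equity: weight = 155.3/202.2 = 0.7681; cost = 17.43%.
Private placement notes: weight = 46.9/202.2 = 0.2319; after-tax cost = 4.9% × (1 − 26.7%) = 3.5917%.
WACC = 0.7681 × 17.4300% + 0.2319 × 3.5917% = 14.2202%.

14.22%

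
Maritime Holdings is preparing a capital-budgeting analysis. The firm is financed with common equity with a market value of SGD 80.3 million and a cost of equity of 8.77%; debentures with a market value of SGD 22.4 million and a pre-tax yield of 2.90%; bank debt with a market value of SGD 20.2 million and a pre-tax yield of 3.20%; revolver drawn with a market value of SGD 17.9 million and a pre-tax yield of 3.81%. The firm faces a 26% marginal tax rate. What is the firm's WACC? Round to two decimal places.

6.04%

Total capital V = 80.3 + 22.4 + 20.2 + 17.9 = 140.8.
Equity: weight = 80.3/140.8 = 0.5703; cost = 8.77%.
Debentures: weight = 22.4/140.8 = 0.1591; after-tax cost = 2.9% × (1 − 26%) = 2.1460%.
Bank debt: weight = 20.2/140.8 = 0.1435; after-tax cost = 3.2% × (1 − 26%) = 2.3680%.
Revolver drawn: weight = 17.9/140.8 = 0.1271; after-tax cost = 3.81% × (1 − 26%) = 2.8194%.
WACC = 0.5703 × 8.7700% + 0.1591 × 2.1460% + 0.1435 × 2.3680% + 0.1271 × 2.8194% = 6.0412%.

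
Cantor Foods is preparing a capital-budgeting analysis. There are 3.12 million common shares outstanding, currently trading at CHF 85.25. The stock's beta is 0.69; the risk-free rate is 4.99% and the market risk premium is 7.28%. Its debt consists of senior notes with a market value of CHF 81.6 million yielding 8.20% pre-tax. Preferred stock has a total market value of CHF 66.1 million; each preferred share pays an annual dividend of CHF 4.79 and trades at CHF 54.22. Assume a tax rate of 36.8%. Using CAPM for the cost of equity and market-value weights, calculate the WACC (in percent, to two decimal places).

Cost of equity via CAPM: Re = 4.99% + 0.69 × 7.28% = 10.0132%.
Cost of preferred: Rp = 4.79 / 54.22 = 8.8344%.
Market value of equity E = 85.25 × 3.12m = 265.98m.
Total capital V = 265.98 + 66.1 + 81.6 = 413.68.
Equity: weight = 265.98/413.68 = 0.6430; cost = 10.0132%.
Preferred: weight = 66.1/413.68 = 0.1598; cost = 8.8344%.
Senior notes: weight = 81.6/413.68 = 0.1973; after-tax cost = 8.2% × (1 − 36.8%) = 5.1824%.
WACC = 0.6430 × 10.0132% + 0.1598 × 8.8344% + 0.1973 × 5.1824% = 8.8720%.

8.87%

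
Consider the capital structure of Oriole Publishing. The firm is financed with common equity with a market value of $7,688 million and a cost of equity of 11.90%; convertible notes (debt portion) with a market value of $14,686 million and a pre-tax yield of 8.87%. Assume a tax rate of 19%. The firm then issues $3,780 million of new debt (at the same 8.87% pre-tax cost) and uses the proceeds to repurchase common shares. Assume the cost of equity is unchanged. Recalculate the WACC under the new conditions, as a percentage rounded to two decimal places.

8.01%

After the change:
Total capital V = 3908 + 18466 = 22374.
Equity: weight = 3908/22374 = 0.1747; cost = 11.9%.
Convertible notes (debt portion): weight = 18466/22374 = 0.8253; after-tax cost = 8.87% × (1 − 19%) = 7.1847%.
WACC = 0.1747 × 11.9000% + 0.8253 × 7.1847% = 8.0083%.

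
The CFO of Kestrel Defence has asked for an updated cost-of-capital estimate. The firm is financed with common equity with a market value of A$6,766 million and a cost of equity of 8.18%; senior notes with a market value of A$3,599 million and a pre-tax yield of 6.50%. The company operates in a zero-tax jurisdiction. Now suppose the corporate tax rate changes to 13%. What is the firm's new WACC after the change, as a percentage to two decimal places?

7.30%

After the change:
Total capital V = 6766 + 3599 = 10365.
Equity: weight = 6766/10365 = 0.6528; cost = 8.18%.
Senior notes: weight = 3599/10365 = 0.3472; after-tax cost = 6.5% × (1 − 13%) = 5.6550%.
WACC = 0.6528 × 8.1800% + 0.3472 × 5.6550% = 7.3033%.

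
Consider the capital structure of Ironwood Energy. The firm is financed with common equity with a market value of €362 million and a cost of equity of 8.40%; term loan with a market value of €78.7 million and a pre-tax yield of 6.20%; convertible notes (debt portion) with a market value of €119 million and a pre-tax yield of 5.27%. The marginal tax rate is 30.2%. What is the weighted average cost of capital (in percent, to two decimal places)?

Total capital V = 362 + 78.7 + 119 = 559.7.
Equity: weight = 362/559.7 = 0.6468; cost = 8.4%.
Term loan: weight = 78.7/559.7 = 0.1406; after-tax cost = 6.2% × (1 − 30.2%) = 4.3276%.
Convertible notes (debt portion): weight = 119/559.7 = 0.2126; after-tax cost = 5.27% × (1 − 30.2%) = 3.6785%.
WACC = 0.6468 × 8.4000% + 0.1406 × 4.3276% + 0.2126 × 3.6785% = 6.8235%.

6.82%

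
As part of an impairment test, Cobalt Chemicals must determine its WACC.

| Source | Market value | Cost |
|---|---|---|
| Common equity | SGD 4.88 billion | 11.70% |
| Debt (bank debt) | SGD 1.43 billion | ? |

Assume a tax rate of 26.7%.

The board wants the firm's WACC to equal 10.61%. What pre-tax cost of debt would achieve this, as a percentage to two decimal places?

9.40%

Total capital V = 4.88 + 1.43 = 6.31.
Equity weight = 4.88/6.31 = 0.7734.
Bank debt weight = 1.43/6.31 = 0.2266.
Equity contribution = 0.7734 × 11.7% = 9.0485%.
Remaining for debt = 10.61% − 9.0485% = 1.5615%.
Rd × (1 − 26.7%) × 0.2266 = 1.5615%  ⇒  Rd = 9.4001%.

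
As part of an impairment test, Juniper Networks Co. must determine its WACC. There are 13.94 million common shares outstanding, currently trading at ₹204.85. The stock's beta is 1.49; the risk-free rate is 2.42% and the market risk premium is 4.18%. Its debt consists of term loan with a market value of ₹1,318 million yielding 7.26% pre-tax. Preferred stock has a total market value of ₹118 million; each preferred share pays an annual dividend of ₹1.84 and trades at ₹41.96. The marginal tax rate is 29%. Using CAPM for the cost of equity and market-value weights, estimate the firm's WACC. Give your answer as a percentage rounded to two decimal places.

Cost of equity via CAPM: Re = 2.42% + 1.49 × 4.18% = 8.6482%.
Cost of preferred: Rp = 1.84 / 41.96 = 4.3851%.
Market value of equity E = 204.85 × 13.94m = 2855.609m.
Total capital V = 2855.609 + 118 + 1318 = 4291.609.
Equity: weight = 2855.609/4291.609 = 0.6654; cost = 8.6482%.
Preferred: weight = 118/4291.609 = 0.0275; cost = 4.3851%.
Term loan: weight = 1318/4291.609 = 0.3071; after-tax cost = 7.26% × (1 − 29%) = 5.1546%.
WACC = 0.6654 × 8.6482% + 0.0275 × 4.3851% + 0.3071 × 5.1546% = 7.4581%.

7.46%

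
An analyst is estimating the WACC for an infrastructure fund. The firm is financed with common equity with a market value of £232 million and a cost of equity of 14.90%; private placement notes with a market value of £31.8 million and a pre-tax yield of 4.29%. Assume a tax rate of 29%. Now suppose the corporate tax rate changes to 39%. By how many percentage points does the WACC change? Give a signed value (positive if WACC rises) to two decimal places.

-0.05 pp

Current WACC:
Total capital V = 232 + 31.8 = 263.8.
Equity: weight = 232/263.8 = 0.8795; cost = 14.9%.
Private placement notes: weight = 31.8/263.8 = 0.1205; after-tax cost = 4.29% × (1 − 29%) = 3.0459%.
WACC = 0.8795 × 14.9000% + 0.1205 × 3.0459% = 13.4710%.
After the change:
Total capital V = 232 + 31.8 = 263.8.
Equity: weight = 232/263.8 = 0.8795; cost = 14.9%.
Private placement notes: weight = 31.8/263.8 = 0.1205; after-tax cost = 4.29% × (1 − 39%) = 2.6169%.
WACC = 0.8795 × 14.9000% + 0.1205 × 2.6169% = 13.4193%.
Change in WACC = 13.4193% − 13.4710% = -0.0517 pp.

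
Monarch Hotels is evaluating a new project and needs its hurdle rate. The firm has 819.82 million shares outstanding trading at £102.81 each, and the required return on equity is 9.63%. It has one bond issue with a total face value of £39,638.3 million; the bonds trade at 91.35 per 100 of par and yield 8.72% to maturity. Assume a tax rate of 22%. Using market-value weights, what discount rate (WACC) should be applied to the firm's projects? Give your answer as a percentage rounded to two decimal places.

Market value of equity E = 102.81 × 819.82m = 84285.6942m. Market value of debt D = 39638.3m × 91.35/100 = 36209.58705m.
Total capital V = 84285.6942 + 36209.58705 = 120495.28125.
Equity: weight = 84285.6942/120495.28125 = 0.6995; cost = 9.63%.
Bonds outstanding: weight = 36209.58705/120495.28125 = 0.3005; after-tax cost = 8.72% × (1 − 22%) = 6.8016%.
WACC = 0.6995 × 9.6300% + 0.3005 × 6.8016% = 8.7800%.

8.78%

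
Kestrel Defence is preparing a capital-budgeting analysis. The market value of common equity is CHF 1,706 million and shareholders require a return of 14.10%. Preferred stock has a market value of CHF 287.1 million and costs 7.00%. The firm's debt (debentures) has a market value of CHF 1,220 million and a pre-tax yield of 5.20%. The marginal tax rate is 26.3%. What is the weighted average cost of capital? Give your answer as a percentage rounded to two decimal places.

9.57%

Total capital V = 1706 + 287.1 + 1220 = 3213.1.
Equity: weight = 1706/3213.1 = 0.5310; cost = 14.1%.
Preferred: weight = 287.1/3213.1 = 0.0894; cost = 7%.
Debentures: weight = 1220/3213.1 = 0.3797; after-tax cost = 5.2% × (1 − 26.3%) = 3.8324%.
WACC = 0.5310 × 14.1000% + 0.0894 × 7.0000% + 0.3797 × 3.8324% = 9.5670%.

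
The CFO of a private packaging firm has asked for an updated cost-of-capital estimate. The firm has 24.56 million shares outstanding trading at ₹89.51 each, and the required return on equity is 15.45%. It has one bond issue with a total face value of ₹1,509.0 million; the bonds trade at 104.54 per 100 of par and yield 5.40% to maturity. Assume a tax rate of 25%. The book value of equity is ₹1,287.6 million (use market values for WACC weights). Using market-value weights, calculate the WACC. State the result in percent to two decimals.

Market value of equity E = 89.51 × 24.56m = 2198.3656m. Market value of debt D = 1509m × 104.54/100 = 1577.5086m.
Total capital V = 2198.3656 + 1577.5086 = 3775.8742.
Equity: weight = 2198.3656/3775.8742 = 0.5822; cost = 15.45%.
Bonds outstanding: weight = 1577.5086/3775.8742 = 0.4178; after-tax cost = 5.4% × (1 − 25%) = 4.0500%.
WACC = 0.5822 × 15.4500% + 0.4178 × 4.0500% = 10.6872%.

10.69%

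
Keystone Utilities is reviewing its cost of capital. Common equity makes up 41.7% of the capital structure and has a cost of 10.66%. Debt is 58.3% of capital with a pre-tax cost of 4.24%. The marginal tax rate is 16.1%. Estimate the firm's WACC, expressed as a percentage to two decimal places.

6.52%

After-tax cost of debt = 4.24% × (1 − 16.1%) = 3.5574%.
WACC = 0.417 × 10.6600% + 0.583 × 3.5574% = 6.5192%.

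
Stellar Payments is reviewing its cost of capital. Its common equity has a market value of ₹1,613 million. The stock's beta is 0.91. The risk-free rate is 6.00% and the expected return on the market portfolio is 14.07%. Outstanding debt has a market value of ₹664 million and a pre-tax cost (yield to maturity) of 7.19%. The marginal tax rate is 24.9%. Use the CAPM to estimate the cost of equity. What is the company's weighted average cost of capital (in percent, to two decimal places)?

Market risk premium = 14.07% − 6.0% = 8.07%.
Cost of equity via CAPM: Re = 6.0% + 0.91 × 8.07% = 13.3437%.
Total capital V = 1613 + 664 = 2277.
Equity: weight = 1613/2277 = 0.7084; cost = 13.3437%.
Debt: weight = 664/2277 = 0.2916; after-tax cost = 7.19% × (1 − 24.9%) = 5.3997%.
WACC = 0.7084 × 13.3437% + 0.2916 × 5.3997% = 11.0271%.

11.03%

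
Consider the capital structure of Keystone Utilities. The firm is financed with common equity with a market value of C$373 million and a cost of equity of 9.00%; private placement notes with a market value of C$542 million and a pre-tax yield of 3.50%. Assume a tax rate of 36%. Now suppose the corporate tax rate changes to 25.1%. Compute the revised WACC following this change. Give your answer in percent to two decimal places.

After the change:
Total capital V = 373 + 542 = 915.
Equity: weight = 373/915 = 0.4077; cost = 9%.
Private placement notes: weight = 542/915 = 0.5923; after-tax cost = 3.5% × (1 − 25.1%) = 2.6215%.
WACC = 0.4077 × 9.0000% + 0.5923 × 2.6215% = 5.2217%.

5.22%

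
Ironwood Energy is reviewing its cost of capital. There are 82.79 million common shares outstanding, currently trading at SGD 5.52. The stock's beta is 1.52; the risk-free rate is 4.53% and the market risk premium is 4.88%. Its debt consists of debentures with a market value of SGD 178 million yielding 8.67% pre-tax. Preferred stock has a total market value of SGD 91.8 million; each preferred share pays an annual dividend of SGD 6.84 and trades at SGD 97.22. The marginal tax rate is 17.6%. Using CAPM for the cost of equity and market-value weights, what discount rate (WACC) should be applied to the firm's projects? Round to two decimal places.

Cost of equity via CAPM: Re = 4.53% + 1.52 × 4.88% = 11.9476%.
Cost of preferred: Rp = 6.84 / 97.22 = 7.0356%.
Market value of equity E = 5.52 × 82.79m = 457.0008m.
Total capital V = 457.0008 + 91.8 + 178 = 726.8008.
Equity: weight = 457.0008/726.8008 = 0.6288; cost = 11.9476%.
Preferred: weight = 91.8/726.8008 = 0.1263; cost = 7.0356%.
Debentures: weight = 178/726.8008 = 0.2449; after-tax cost = 8.67% × (1 − 17.6%) = 7.1441%.
WACC = 0.6288 × 11.9476% + 0.1263 × 7.0356% + 0.2449 × 7.1441% = 10.1508%.

10.15%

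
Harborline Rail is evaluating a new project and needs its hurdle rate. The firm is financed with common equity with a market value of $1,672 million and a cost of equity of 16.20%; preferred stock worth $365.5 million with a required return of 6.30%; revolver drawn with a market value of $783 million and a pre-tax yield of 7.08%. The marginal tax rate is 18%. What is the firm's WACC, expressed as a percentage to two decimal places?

Total capital V = 1672 + 365.5 + 783 = 2820.5.
Equity: weight = 1672/2820.5 = 0.5928; cost = 16.2%.
Preferred: weight = 365.5/2820.5 = 0.1296; cost = 6.3%.
Revolver drawn: weight = 783/2820.5 = 0.2776; after-tax cost = 7.08% × (1 − 18%) = 5.8056%.
WACC = 0.5928 × 16.2000% + 0.1296 × 6.3000% + 0.2776 × 5.8056% = 12.0315%.

12.03%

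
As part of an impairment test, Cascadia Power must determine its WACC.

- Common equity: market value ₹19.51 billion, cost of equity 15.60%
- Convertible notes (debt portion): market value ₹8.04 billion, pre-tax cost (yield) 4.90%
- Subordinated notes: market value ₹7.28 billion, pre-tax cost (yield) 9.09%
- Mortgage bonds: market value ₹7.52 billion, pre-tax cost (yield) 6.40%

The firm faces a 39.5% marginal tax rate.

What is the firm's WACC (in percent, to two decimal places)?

Total capital V = 19.51 + 8.04 + 7.28 + 7.52 = 42.35.
Equity: weight = 19.51/42.35 = 0.4607; cost = 15.6%.
Convertible notes (debt portion): weight = 8.04/42.35 = 0.1898; after-tax cost = 4.9% × (1 − 39.5%) = 2.9645%.
Subordinated notes: weight = 7.28/42.35 = 0.1719; after-tax cost = 9.09% × (1 − 39.5%) = 5.4994%.
Mortgage bonds: weight = 7.52/42.35 = 0.1776; after-tax cost = 6.4% × (1 − 39.5%) = 3.8720%.
WACC = 0.4607 × 15.6000% + 0.1898 × 2.9645% + 0.1719 × 5.4994% + 0.1776 × 3.8720% = 9.3824%.

9.38%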